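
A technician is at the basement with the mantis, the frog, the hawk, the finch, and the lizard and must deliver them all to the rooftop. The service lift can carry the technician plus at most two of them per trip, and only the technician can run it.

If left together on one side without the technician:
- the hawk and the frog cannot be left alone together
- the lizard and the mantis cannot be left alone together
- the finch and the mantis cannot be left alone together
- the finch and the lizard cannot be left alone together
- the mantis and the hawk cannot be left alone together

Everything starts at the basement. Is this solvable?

Whatever the first load, the items left behind include a forbidden pair without the technician. No opening move is safe, so no plan exists.

No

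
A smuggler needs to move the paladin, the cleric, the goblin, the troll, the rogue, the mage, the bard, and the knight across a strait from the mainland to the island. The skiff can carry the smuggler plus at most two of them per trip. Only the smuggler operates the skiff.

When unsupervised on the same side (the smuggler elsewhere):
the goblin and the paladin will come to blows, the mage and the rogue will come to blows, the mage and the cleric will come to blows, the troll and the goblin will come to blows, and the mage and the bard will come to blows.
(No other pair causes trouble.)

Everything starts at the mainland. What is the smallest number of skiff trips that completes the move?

9

Counting alone: the smuggler can take at most 2 across per trip to the island, so moving all 8 needs at least 4 loaded trips out, with a return between consecutive ones — at least 7 crossings.
The safety rule pushes this higher. Following every safe sequence of crossings, the most of the 8 that can be at the island as the skiff arrives there on crossing 7 is 7 — never all 8.
So no plan with fewer than 9 crossings exists, and this one achieves 9:
1. Smuggler goes to the island with the goblin and the mage.  [the mainland: the bard, the cleric, the knight, the paladin, the rogue, the troll | the island: the goblin, the mage]
2. Smuggler goes back to the mainland alone.  [the mainland: the bard, the cleric, the knight, the paladin, the rogue, the troll | the island: the goblin, the mage]
3. Smuggler goes to the island with the paladin and the troll.  [the mainland: the bard, the cleric, the knight, the rogue | the island: the goblin, the mage, the paladin, the troll]
4. Smuggler goes back to the mainland with the goblin.  [the mainland: the bard, the cleric, the goblin, the knight, the rogue | the island: the mage, the paladin, the troll]
5. Smuggler goes to the island with the cleric and the rogue.  [the mainland: the bard, the goblin, the knight | the island: the cleric, the mage, the paladin, the rogue, the troll]
6. Smuggler goes back to the mainland with the mage.  [the mainland: the bard, the goblin, the knight, the mage | the island: the cleric, the paladin, the rogue, the troll]
7. Smuggler goes to the island with the bard and the knight.  [the mainland: the goblin, the mage | the island: the bard, the cleric, the knight, the paladin, the rogue, the troll]
8. Smuggler goes back to the mainland alone.  [the mainland: the goblin, the mage | the island: the bard, the cleric, the knight, the paladin, the rogue, the troll]
9. Smuggler goes to the island with the goblin and the mage.  [the mainland: — | the island: the bard, the cleric, the goblin, the knight, the mage, the paladin, the rogue, the troll]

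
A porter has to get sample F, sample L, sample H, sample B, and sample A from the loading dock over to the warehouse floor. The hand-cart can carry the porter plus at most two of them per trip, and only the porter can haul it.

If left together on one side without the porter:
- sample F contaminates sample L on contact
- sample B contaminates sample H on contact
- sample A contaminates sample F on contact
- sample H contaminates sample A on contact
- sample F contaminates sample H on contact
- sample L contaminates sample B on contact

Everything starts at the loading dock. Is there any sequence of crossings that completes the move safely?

Whatever the first load, the items left behind include a forbidden pair without the porter. No opening move is safe, so no plan exists.

No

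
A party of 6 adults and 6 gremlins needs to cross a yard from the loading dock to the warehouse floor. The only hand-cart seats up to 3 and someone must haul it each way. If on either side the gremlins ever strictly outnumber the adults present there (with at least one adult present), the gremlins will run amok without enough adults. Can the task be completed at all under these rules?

Following every safe sequence of crossings from the start, the most of the 12 that can be at the warehouse floor as the hand-cart arrives there on crossings 1, 3, 5 is 3, 5, 6 respectively; the best ever achieved is 6 of 12.
From crossing 7 on, no configuration arises that was not already reachable earlier: only 17 distinct safe configurations (who is on which side, and where the hand-cart is) can ever be reached, none of them has everyone across, and every continuation just revisits them. They are: 0 adults + 0 gremlins across (hand-cart back at the start); 0 adults + 1 gremlin across (hand-cart there); 0 adults + 1 gremlin across (hand-cart back at the start); 0 adults + 2 gremlins across (hand-cart there); 0 adults + 2 gremlins across (hand-cart back at the start); 0 adults + 3 gremlins across (hand-cart there); 0 adults + 3 gremlins across (hand-cart back at the start); 0 adults + 4 gremlins across (hand-cart there); 0 adults + 4 gremlins across (hand-cart back at the start); 0 adults + 5 gremlins across (hand-cart there); 0 adults + 5 gremlins across (hand-cart back at the start); 0 adults + 6 gremlins across (hand-cart there); 1 adult + 1 gremlin across (hand-cart there); 1 adult + 1 gremlin across (hand-cart back at the start); 2 adults + 2 gremlins across (hand-cart there); 2 adults + 2 gremlins across (hand-cart back at the start); 3 adults + 3 gremlins across (hand-cart there). So no valid plan exists.

No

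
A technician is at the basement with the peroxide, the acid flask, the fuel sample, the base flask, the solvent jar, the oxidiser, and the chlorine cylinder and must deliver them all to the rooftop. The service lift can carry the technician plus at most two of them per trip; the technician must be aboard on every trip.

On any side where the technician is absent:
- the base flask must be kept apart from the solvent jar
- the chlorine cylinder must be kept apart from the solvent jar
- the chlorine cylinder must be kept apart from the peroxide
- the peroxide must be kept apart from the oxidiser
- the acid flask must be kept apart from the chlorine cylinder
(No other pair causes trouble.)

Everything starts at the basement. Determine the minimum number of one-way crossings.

Whatever the first load, the items left behind include a forbidden pair without the technician. No opening move is safe, so no plan exists.

impossible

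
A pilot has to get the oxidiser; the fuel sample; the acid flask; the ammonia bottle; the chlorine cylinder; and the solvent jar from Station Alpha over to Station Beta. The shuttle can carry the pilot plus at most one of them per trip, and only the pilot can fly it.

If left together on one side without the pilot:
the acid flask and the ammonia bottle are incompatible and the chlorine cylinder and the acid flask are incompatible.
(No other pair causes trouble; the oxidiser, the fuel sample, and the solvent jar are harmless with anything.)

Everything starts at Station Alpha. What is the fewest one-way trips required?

Counting alone: the pilot can take at most 1 across per trip to Station Beta, so moving all 6 needs at least 6 loaded trips out, with a return between consecutive ones — at least 11 crossings.
The safety rule pushes this higher. Following every safe sequence of crossings, the most of the 6 that can be at Station Beta as the shuttle arrives there on crossing 11 is 5 — never all 6.
So no plan with fewer than 13 crossings exists, and this one achieves 13:
1. Pilot goes to Station Beta with the acid flask.
2. Pilot goes back to Station Alpha alone.
3. Pilot goes to Station Beta with the oxidiser.
4. Pilot goes back to Station Alpha alone.
5. Pilot goes to Station Beta with the fuel sample.
6. Pilot goes back to Station Alpha alone.
7. Pilot goes to Station Beta with the ammonia bottle.
8. Pilot goes back to Station Alpha with the acid flask.
9. Pilot goes to Station Beta with the chlorine cylinder.
10. Pilot goes back to Station Alpha alone.
11. Pilot goes to Station Beta with the solvent jar.
12. Pilot goes back to Station Alpha alone.
13. Pilot goes to Station Beta with the acid flask.

13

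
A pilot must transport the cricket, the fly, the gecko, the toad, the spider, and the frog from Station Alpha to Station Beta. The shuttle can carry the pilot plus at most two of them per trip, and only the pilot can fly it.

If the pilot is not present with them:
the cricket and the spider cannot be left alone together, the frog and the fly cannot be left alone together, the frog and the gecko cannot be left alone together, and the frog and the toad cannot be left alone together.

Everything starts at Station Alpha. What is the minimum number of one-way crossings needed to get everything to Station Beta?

7

Counting alone: the pilot can take at most 2 across per trip to Station Beta, so moving all 6 needs at least 3 loaded trips out, with a return between consecutive ones — at least 5 crossings.
The safety rule pushes this higher. Following every safe sequence of crossings, the most of the 6 that can be at Station Beta as the shuttle arrives there on crossing 5 is 5 — never all 6.
So no plan with fewer than 7 crossings exists, and this one achieves 7:
1. Pilot goes to Station Beta with the cricket and the frog.
2. Pilot goes back to Station Alpha alone.
3. Pilot goes to Station Beta with the fly.
4. Pilot goes back to Station Alpha with the frog.
5. Pilot goes to Station Beta with the gecko and the toad.
6. Pilot goes back to Station Alpha alone.
7. Pilot goes to Station Beta with the frog and the spider.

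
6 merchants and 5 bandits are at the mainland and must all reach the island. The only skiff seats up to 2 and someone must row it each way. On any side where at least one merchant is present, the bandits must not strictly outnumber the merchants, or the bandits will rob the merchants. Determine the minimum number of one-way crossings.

Counting alone: each trip to the island takes at most 2 across and each return brings at least 1 back, so after t trips out (and t−1 returns) at most 2t − (t−1) of the 11 are across; that first reaches 11 at t = 10, so at least 19 crossings are needed.
The plan below uses exactly 19 crossings, so it is optimal:
1. 2 bandits → the island.  (the mainland: 6M 3B; the island: 0M 2B)
2. 1 bandit ← the mainland.  (the mainland: 6M 4B; the island: 0M 1B)
3. 2 bandits → the island.  (the mainland: 6M 2B; the island: 0M 3B)
4. 1 bandit ← the mainland.  (the mainland: 6M 3B; the island: 0M 2B)
5. 2 merchants → the island.  (the mainland: 4M 3B; the island: 2M 2B)
6. 1 bandit ← the mainland.  (the mainland: 4M 4B; the island: 2M 1B)
7. 1 merchant and 1 bandit → the island.  (the mainland: 3M 3B; the island: 3M 2B)
8. 1 merchant ← the mainland.  (the mainland: 4M 3B; the island: 2M 2B)
9. 1 merchant and 1 bandit → the island.  (the mainland: 3M 2B; the island: 3M 3B)
10. 1 bandit ← the mainland.  (the mainland: 3M 3B; the island: 3M 2B)
11. 1 merchant and 1 bandit → the island.  (the mainland: 2M 2B; the island: 4M 3B)
12. 1 merchant ← the mainland.  (the mainland: 3M 2B; the island: 3M 3B)
13. 1 merchant and 1 bandit → the island.  (the mainland: 2M 1B; the island: 4M 4B)
14. 1 bandit ← the mainland.  (the mainland: 2M 2B; the island: 4M 3B)
15. 1 merchant and 1 bandit → the island.  (the mainland: 1M 1B; the island: 5M 4B)
16. 1 merchant ← the mainland.  (the mainland: 2M 1B; the island: 4M 4B)
17. 1 merchant and 1 bandit → the island.  (the mainland: 1M 0B; the island: 5M 5B)
18. 1 bandit ← the mainland.  (the mainland: 1M 1B; the island: 5M 4B)
19. 1 merchant and 1 bandit → the island.  (the mainland: 0M 0B; the island: 6M 5B)

19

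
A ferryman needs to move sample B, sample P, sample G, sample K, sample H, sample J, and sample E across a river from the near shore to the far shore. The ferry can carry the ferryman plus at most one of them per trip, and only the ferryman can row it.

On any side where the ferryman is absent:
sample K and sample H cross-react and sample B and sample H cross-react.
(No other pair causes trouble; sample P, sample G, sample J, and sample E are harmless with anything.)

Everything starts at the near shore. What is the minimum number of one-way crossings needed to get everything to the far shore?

15

Counting alone: the ferryman can take at most 1 across per trip to the far shore, so moving all 7 needs at least 7 loaded trips out, with a return between consecutive ones — at least 13 crossings.
The safety rule pushes this higher. Following every safe sequence of crossings, the most of the 7 that can be at the far shore as the ferry arrives there on crossing 13 is 6 — never all 7.
So no plan with fewer than 15 crossings exists, and this one achieves 15:
1. Ferryman goes to the far shore with sample H.  [the near shore: sample B, sample E, sample G, sample J, sample K, sample P | the far shore: sample H]
2. Ferryman goes back to the near shore alone.  [the near shore: sample B, sample E, sample G, sample J, sample K, sample P | the far shore: sample H]
3. Ferryman goes to the far shore with sample B.  [the near shore: sample E, sample G, sample J, sample K, sample P | the far shore: sample B, sample H]
4. Ferryman goes back to the near shore with sample H.  [the near shore: sample E, sample G, sample H, sample J, sample K, sample P | the far shore: sample B]
5. Ferryman goes to the far shore with sample K.  [the near shore: sample E, sample G, sample H, sample J, sample P | the far shore: sample B, sample K]
6. Ferryman goes back to the near shore alone.  [the near shore: sample E, sample G, sample H, sample J, sample P | the far shore: sample B, sample K]
7. Ferryman goes to the far shore with sample P.  [the near shore: sample E, sample G, sample H, sample J | the far shore: sample B, sample K, sample P]
8. Ferryman goes back to the near shore alone.  [the near shore: sample E, sample G, sample H, sample J | the far shore: sample B, sample K, sample P]
9. Ferryman goes to the far shore with sample G.  [the near shore: sample E, sample H, sample J | the far shore: sample B, sample G, sample K, sample P]
10. Ferryman goes back to the near shore alone.  [the near shore: sample E, sample H, sample J | the far shore: sample B, sample G, sample K, sample P]
11. Ferryman goes to the far shore with sample J.  [the near shore: sample E, sample H | the far shore: sample B, sample G, sample J, sample K, sample P]
12. Ferryman goes back to the near shore alone.  [the near shore: sample E, sample H | the far shore: sample B, sample G, sample J, sample K, sample P]
13. Ferryman goes to the far shore with sample E.  [the near shore: sample H | the far shore: sample B, sample E, sample G, sample J, sample K, sample P]
14. Ferryman goes back to the near shore alone.  [the near shore: sample H | the far shore: sample B, sample E, sample G, sample J, sample K, sample P]
15. Ferryman goes to the far shore with sample H.  [the near shore: — | the far shore: sample B, sample E, sample G, sample H, sample J, sample K, sample P]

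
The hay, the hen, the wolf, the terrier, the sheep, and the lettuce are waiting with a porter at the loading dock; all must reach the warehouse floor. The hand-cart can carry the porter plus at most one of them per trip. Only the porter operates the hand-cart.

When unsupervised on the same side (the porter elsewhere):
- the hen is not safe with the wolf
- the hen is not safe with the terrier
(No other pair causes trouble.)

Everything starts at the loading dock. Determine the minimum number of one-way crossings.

13

Counting alone: the porter can take at most 1 across per trip to the warehouse floor, so moving all 6 needs at least 6 loaded trips out, with a return between consecutive ones — at least 11 crossings.
The safety rule pushes this higher. Following every safe sequence of crossings, the most of the 6 that can be at the warehouse floor as the hand-cart arrives there on crossing 11 is 5 — never all 6.
So no plan with fewer than 13 crossings exists, and this one achieves 13:
1. Porter goes to the warehouse floor with the hen.  [the loading dock: the hay, the lettuce, the sheep, the terrier, the wolf | the warehouse floor: the hen]
2. Porter goes back to the loading dock alone.  [the loading dock: the hay, the lettuce, the sheep, the terrier, the wolf | the warehouse floor: the hen]
3. Porter goes to the warehouse floor with the hay.  [the loading dock: the lettuce, the sheep, the terrier, the wolf | the warehouse floor: the hay, the hen]
4. Porter goes back to the loading dock alone.  [the loading dock: the lettuce, the sheep, the terrier, the wolf | the warehouse floor: the hay, the hen]
5. Porter goes to the warehouse floor with the wolf.  [the loading dock: the lettuce, the sheep, the terrier | the warehouse floor: the hay, the hen, the wolf]
6. Porter goes back to the loading dock with the hen.  [the loading dock: the hen, the lettuce, the sheep, the terrier | the warehouse floor: the hay, the wolf]
7. Porter goes to the warehouse floor with the terrier.  [the loading dock: the hen, the lettuce, the sheep | the warehouse floor: the hay, the terrier, the wolf]
8. Porter goes back to the loading dock alone.  [the loading dock: the hen, the lettuce, the sheep | the warehouse floor: the hay, the terrier, the wolf]
9. Porter goes to the warehouse floor with the sheep.  [the loading dock: the hen, the lettuce | the warehouse floor: the hay, the sheep, the terrier, the wolf]
10. Porter goes back to the loading dock alone.  [the loading dock: the hen, the lettuce | the warehouse floor: the hay, the sheep, the terrier, the wolf]
11. Porter goes to the warehouse floor with the lettuce.  [the loading dock: the hen | the warehouse floor: the hay, the lettuce, the sheep, the terrier, the wolf]
12. Porter goes back to the loading dock alone.  [the loading dock: the hen | the warehouse floor: the hay, the lettuce, the sheep, the terrier, the wolf]
13. Porter goes to the warehouse floor with the hen.  [the loading dock: — | the warehouse floor: the hay, the hen, the lettuce, the sheep, the terrier, the wolf]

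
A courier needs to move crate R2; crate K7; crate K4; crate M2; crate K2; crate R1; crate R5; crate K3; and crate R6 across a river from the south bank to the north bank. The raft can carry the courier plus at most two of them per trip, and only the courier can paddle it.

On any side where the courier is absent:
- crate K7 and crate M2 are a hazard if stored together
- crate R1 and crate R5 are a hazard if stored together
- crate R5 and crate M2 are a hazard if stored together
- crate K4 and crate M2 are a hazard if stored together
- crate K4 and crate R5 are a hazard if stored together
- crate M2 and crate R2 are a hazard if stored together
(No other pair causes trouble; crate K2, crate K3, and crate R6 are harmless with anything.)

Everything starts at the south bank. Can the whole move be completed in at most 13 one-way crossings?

No

Counting alone: the courier can take at most 2 across per trip to the north bank, so moving all 9 needs at least 5 loaded trips out, with a return between consecutive ones — at least 9 crossings.
The safety rule pushes this higher. Following every safe sequence of crossings, the most of the 9 that can be at the north bank as the raft arrives there on crossings 9, 11, 13 is 6, 7, 8 respectively — never all 9.
So the move cannot be finished within 13 crossings. (The shortest complete plan takes 15:)
1. Courier goes to the north bank with crate M2 and crate R5.
2. Courier goes back to the south bank with crate M2.
3. Courier goes to the north bank with crate M2 and crate R2.
4. Courier goes back to the south bank with crate M2.
5. Courier goes to the north bank with crate K4 and crate K7.
6. Courier goes back to the south bank with crate K4.
7. Courier goes to the north bank with crate K2 and crate K4.
8. Courier goes back to the south bank with crate K4.
9. Courier goes to the north bank with crate K4 and crate R1.
10. Courier goes back to the south bank with crate R5.
11. Courier goes to the north bank with crate K3 and crate M2.
12. Courier goes back to the south bank with crate M2.
13. Courier goes to the north bank with crate M2 and crate R6.
14. Courier goes back to the south bank with crate M2.
15. Courier goes to the north bank with crate M2 and crate R5.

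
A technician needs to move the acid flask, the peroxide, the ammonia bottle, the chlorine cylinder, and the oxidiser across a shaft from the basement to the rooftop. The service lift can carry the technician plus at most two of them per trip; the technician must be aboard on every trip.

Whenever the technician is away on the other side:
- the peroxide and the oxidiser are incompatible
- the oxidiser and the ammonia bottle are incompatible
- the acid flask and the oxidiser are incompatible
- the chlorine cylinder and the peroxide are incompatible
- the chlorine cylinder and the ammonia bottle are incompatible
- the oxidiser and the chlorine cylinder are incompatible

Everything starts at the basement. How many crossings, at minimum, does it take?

7

Counting alone: the technician can take at most 2 across per trip to the rooftop, so moving all 5 needs at least 3 loaded trips out, with a return between consecutive ones — at least 5 crossings.
The safety rule pushes this higher. Following every safe sequence of crossings, the most of the 5 that can be at the rooftop as the service lift arrives there on crossing 5 is 4 — never all 5.
So no plan with fewer than 7 crossings exists, and this one achieves 7:
1. Technician goes to the rooftop with the chlorine cylinder and the oxidiser.  [the basement: the acid flask, the ammonia bottle, the peroxide | the rooftop: the chlorine cylinder, the oxidiser]
2. Technician goes back to the basement with the chlorine cylinder.  [the basement: the acid flask, the ammonia bottle, the chlorine cylinder, the peroxide | the rooftop: the oxidiser]
3. Technician goes to the rooftop with the acid flask and the chlorine cylinder.  [the basement: the ammonia bottle, the peroxide | the rooftop: the acid flask, the chlorine cylinder, the oxidiser]
4. Technician goes back to the basement with the oxidiser.  [the basement: the ammonia bottle, the oxidiser, the peroxide | the rooftop: the acid flask, the chlorine cylinder]
5. Technician goes to the rooftop with the ammonia bottle and the peroxide.  [the basement: the oxidiser | the rooftop: the acid flask, the ammonia bottle, the chlorine cylinder, the peroxide]
6. Technician goes back to the basement with the chlorine cylinder.  [the basement: the chlorine cylinder, the oxidiser | the rooftop: the acid flask, the ammonia bottle, the peroxide]
7. Technician goes to the rooftop with the chlorine cylinder and the oxidiser.  [the basement: — | the rooftop: the acid flask, the ammonia bottle, the chlorine cylinder, the oxidiser, the peroxide]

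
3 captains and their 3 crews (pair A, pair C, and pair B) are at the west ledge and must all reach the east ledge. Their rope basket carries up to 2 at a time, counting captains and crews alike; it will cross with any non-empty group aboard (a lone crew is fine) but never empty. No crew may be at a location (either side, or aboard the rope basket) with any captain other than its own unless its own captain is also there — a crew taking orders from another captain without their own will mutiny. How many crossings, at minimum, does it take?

Counting alone: each trip to the east ledge takes at most 2 across and each return brings at least 1 back, so after t trips out (and t−1 returns) at most 2t − (t−1) of the 6 are across; that first reaches 6 at t = 5, so at least 9 crossings are needed.
The safety rule pushes this higher. Following every safe sequence of crossings, the most of the 6 that can be at the east ledge as the rope basket arrives there on crossing 9 is 5 — never all 6.
So no plan with fewer than 11 crossings exists, and this one achieves 11:
1. captain A and crew A cross → the east ledge.
2. captain A crosses ← the west ledge.
3. crew B and crew C cross → the east ledge.
4. crew A crosses ← the west ledge.
5. captain B and captain C cross → the east ledge.
6. captain C and crew C cross ← the west ledge.
7. captain A and captain C cross → the east ledge.
8. crew B crosses ← the west ledge.
9. crew A and crew C cross → the east ledge.
10. captain B crosses ← the west ledge.
11. captain B and crew B cross → the east ledge.

11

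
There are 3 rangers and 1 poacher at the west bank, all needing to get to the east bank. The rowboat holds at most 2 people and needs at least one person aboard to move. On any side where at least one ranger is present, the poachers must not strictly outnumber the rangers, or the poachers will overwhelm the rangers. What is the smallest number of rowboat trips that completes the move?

Counting alone: each trip to the east bank takes at most 2 across and each return brings at least 1 back, so after t trips out (and t−1 returns) at most 2t − (t−1) of the 4 are across; that first reaches 4 at t = 3, so at least 5 crossings are needed.
The plan below uses exactly 5 crossings, so it is optimal:
1. 1 ranger and 1 poacher → the east bank.  (the west bank: 2R 0P; the east bank: 1R 1P)
2. 1 poacher ← the west bank.  (the west bank: 2R 1P; the east bank: 1R 0P)
3. 1 ranger and 1 poacher → the east bank.  (the west bank: 1R 0P; the east bank: 2R 1P)
4. 1 poacher ← the west bank.  (the west bank: 1R 1P; the east bank: 2R 0P)
5. 1 ranger and 1 poacher → the east bank.  (the west bank: 0R 0P; the east bank: 3R 1P)

5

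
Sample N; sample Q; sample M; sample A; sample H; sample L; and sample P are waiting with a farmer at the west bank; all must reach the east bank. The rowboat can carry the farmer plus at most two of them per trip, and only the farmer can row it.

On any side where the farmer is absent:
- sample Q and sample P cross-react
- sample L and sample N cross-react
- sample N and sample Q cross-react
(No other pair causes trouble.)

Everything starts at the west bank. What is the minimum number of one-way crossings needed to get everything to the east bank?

7

Counting alone: the farmer can take at most 2 across per trip to the east bank, so moving all 7 needs at least 4 loaded trips out, with a return between consecutive ones — at least 7 crossings.
The plan below uses exactly 7 crossings, so it is optimal:
1. Farmer goes to the east bank with sample N and sample Q.  [the west bank: sample A, sample H, sample L, sample M, sample P | the east bank: sample N, sample Q]
2. Farmer goes back to the west bank with sample N.  [the west bank: sample A, sample H, sample L, sample M, sample N, sample P | the east bank: sample Q]
3. Farmer goes to the east bank with sample L and sample M.  [the west bank: sample A, sample H, sample N, sample P | the east bank: sample L, sample M, sample Q]
4. Farmer goes back to the west bank alone.  [the west bank: sample A, sample H, sample N, sample P | the east bank: sample L, sample M, sample Q]
5. Farmer goes to the east bank with sample A and sample H.  [the west bank: sample N, sample P | the east bank: sample A, sample H, sample L, sample M, sample Q]
6. Farmer goes back to the west bank alone.  [the west bank: sample N, sample P | the east bank: sample A, sample H, sample L, sample M, sample Q]
7. Farmer goes to the east bank with sample N and sample P.  [the west bank: — | the east bank: sample A, sample H, sample L, sample M, sample N, sample P, sample Q]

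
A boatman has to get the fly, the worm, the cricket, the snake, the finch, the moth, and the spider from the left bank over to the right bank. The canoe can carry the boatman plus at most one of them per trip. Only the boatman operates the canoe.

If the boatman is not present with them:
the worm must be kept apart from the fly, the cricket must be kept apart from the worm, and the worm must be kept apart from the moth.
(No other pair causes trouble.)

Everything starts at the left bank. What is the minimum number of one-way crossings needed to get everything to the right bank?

impossible

Following every safe sequence of crossings from the start, the most of the 7 that can be at the right bank as the canoe arrives there on crossings 1, 3, 5, 7, 9 is 1, 2, 3, 4, 5 respectively; the best ever achieved is 5 of 7.
From crossing 11 on, no configuration arises that was not already reachable earlier: only 72 distinct safe configurations (who is on which side, and where the canoe is) can ever be reached, none of them has everyone across, and every continuation just revisits them. So no valid plan exists.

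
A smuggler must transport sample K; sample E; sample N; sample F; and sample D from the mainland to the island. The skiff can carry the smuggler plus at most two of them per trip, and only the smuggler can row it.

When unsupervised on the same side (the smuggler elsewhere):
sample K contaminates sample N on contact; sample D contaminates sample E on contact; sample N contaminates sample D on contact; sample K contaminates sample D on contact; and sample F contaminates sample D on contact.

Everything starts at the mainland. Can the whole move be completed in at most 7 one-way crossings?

Yes — this plan uses 7 crossings (≤ 7):
1. Smuggler goes to the island with sample D and sample K.  [the mainland: sample E, sample F, sample N | the island: sample D, sample K]
2. Smuggler goes back to the mainland with sample K.  [the mainland: sample E, sample F, sample K, sample N | the island: sample D]
3. Smuggler goes to the island with sample E and sample K.  [the mainland: sample F, sample N | the island: sample D, sample E, sample K]
4. Smuggler goes back to the mainland with sample D.  [the mainland: sample D, sample F, sample N | the island: sample E, sample K]
5. Smuggler goes to the island with sample F and sample N.  [the mainland: sample D | the island: sample E, sample F, sample K, sample N]
6. Smuggler goes back to the mainland with sample K.  [the mainland: sample D, sample K | the island: sample E, sample F, sample N]
7. Smuggler goes to the island with sample D and sample K.  [the mainland: — | the island: sample D, sample E, sample F, sample K, sample N]

Yes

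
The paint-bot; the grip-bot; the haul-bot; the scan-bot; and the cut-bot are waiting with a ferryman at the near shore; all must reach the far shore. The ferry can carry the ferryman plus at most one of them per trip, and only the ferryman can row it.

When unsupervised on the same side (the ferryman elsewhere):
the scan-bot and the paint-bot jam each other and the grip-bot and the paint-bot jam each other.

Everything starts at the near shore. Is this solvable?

Yes

1. Ferryman goes to the far shore with the paint-bot.
2. Ferryman goes back to the near shore alone.
3. Ferryman goes to the far shore with the grip-bot.
4. Ferryman goes back to the near shore with the paint-bot.
5. Ferryman goes to the far shore with the scan-bot.
6. Ferryman goes back to the near shore alone.
7. Ferryman goes to the far shore with the haul-bot.
8. Ferryman goes back to the near shore alone.
9. Ferryman goes to the far shore with the cut-bot.
10. Ferryman goes back to the near shore alone.
11. Ferryman goes to the far shore with the paint-bot.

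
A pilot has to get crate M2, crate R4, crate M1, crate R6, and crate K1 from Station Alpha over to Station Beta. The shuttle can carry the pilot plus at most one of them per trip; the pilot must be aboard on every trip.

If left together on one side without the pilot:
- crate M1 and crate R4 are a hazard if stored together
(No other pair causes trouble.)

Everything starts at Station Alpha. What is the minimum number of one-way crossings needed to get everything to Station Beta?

Counting alone: the pilot can take at most 1 across per trip to Station Beta, so moving all 5 needs at least 5 loaded trips out, with a return between consecutive ones — at least 9 crossings.
The plan below uses exactly 9 crossings, so it is optimal:
1. Pilot goes to Station Beta with crate R4.  [Station Alpha: crate K1, crate M1, crate M2, crate R6 | Station Beta: crate R4]
2. Pilot goes back to Station Alpha alone.  [Station Alpha: crate K1, crate M1, crate M2, crate R6 | Station Beta: crate R4]
3. Pilot goes to Station Beta with crate M2.  [Station Alpha: crate K1, crate M1, crate R6 | Station Beta: crate M2, crate R4]
4. Pilot goes back to Station Alpha alone.  [Station Alpha: crate K1, crate M1, crate R6 | Station Beta: crate M2, crate R4]
5. Pilot goes to Station Beta with crate R6.  [Station Alpha: crate K1, crate M1 | Station Beta: crate M2, crate R4, crate R6]
6. Pilot goes back to Station Alpha alone.  [Station Alpha: crate K1, crate M1 | Station Beta: crate M2, crate R4, crate R6]
7. Pilot goes to Station Beta with crate K1.  [Station Alpha: crate M1 | Station Beta: crate K1, crate M2, crate R4, crate R6]
8. Pilot goes back to Station Alpha alone.  [Station Alpha: crate M1 | Station Beta: crate K1, crate M2, crate R4, crate R6]
9. Pilot goes to Station Beta with crate M1.  [Station Alpha: — | Station Beta: crate K1, crate M1, crate M2, crate R4, crate R6]

9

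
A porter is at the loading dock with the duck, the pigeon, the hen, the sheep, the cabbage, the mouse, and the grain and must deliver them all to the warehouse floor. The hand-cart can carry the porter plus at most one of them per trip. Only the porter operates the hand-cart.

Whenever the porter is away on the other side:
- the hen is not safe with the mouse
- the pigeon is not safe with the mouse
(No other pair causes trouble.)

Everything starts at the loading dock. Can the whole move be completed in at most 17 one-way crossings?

Yes

Yes — this plan uses 15 crossings (≤ 17):
1. Porter goes to the warehouse floor with the mouse.
2. Porter goes back to the loading dock alone.
3. Porter goes to the warehouse floor with the duck.
4. Porter goes back to the loading dock alone.
5. Porter goes to the warehouse floor with the pigeon.
6. Porter goes back to the loading dock with the mouse.
7. Porter goes to the warehouse floor with the hen.
8. Porter goes back to the loading dock alone.
9. Porter goes to the warehouse floor with the sheep.
10. Porter goes back to the loading dock alone.
11. Porter goes to the warehouse floor with the cabbage.
12. Porter goes back to the loading dock alone.
13. Porter goes to the warehouse floor with the grain.
14. Porter goes back to the loading dock alone.
15. Porter goes to the warehouse floor with the mouse.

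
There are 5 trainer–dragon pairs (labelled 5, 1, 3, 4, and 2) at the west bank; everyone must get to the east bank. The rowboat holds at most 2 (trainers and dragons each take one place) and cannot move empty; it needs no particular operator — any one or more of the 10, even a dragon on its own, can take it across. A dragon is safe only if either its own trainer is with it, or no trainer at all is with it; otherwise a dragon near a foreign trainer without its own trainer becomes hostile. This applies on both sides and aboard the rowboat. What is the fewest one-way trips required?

Following every safe sequence of crossings from the start, the most of the 10 that can be at the east bank as the rowboat arrives there on crossings 1, 3, 5, 7 is 2, 3, 4, 5 respectively; the best ever achieved is 5 of 10.
From crossing 9 on, no configuration arises that was not already reachable earlier: only 82 distinct safe configurations (who is on which side, and where the rowboat is) can ever be reached, none of them has everyone across, and every continuation just revisits them. So no valid plan exists.

impossible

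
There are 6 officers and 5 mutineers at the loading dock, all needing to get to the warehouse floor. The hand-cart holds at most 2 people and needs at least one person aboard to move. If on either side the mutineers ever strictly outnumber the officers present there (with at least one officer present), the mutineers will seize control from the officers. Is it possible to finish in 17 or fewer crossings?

Counting alone: each trip to the warehouse floor takes at most 2 across and each return brings at least 1 back, so after t trips out (and t−1 returns) at most 2t − (t−1) of the 11 are across; that first reaches 11 at t = 10, so at least 19 crossings are needed.
Since 17 < 19, 17 crossings cannot be enough. (The shortest complete plan in fact takes 19:)
1. 2 mutineers → the warehouse floor.  (the loading dock: 6O 3M; the warehouse floor: 0O 2M)
2. 1 mutineer ← the loading dock.  (the loading dock: 6O 4M; the warehouse floor: 0O 1M)
3. 2 mutineers → the warehouse floor.  (the loading dock: 6O 2M; the warehouse floor: 0O 3M)
4. 1 mutineer ← the loading dock.  (the loading dock: 6O 3M; the warehouse floor: 0O 2M)
5. 2 officers → the warehouse floor.  (the loading dock: 4O 3M; the warehouse floor: 2O 2M)
6. 1 mutineer ← the loading dock.  (the loading dock: 4O 4M; the warehouse floor: 2O 1M)
7. 1 officer and 1 mutineer → the warehouse floor.  (the loading dock: 3O 3M; the warehouse floor: 3O 2M)
8. 1 officer ← the loading dock.  (the loading dock: 4O 3M; the warehouse floor: 2O 2M)
9. 1 officer and 1 mutineer → the warehouse floor.  (the loading dock: 3O 2M; the warehouse floor: 3O 3M)
10. 1 mutineer ← the loading dock.  (the loading dock: 3O 3M; the warehouse floor: 3O 2M)
11. 1 officer and 1 mutineer → the warehouse floor.  (the loading dock: 2O 2M; the warehouse floor: 4O 3M)
12. 1 officer ← the loading dock.  (the loading dock: 3O 2M; the warehouse floor: 3O 3M)
13. 1 officer and 1 mutineer → the warehouse floor.  (the loading dock: 2O 1M; the warehouse floor: 4O 4M)
14. 1 mutineer ← the loading dock.  (the loading dock: 2O 2M; the warehouse floor: 4O 3M)
15. 1 officer and 1 mutineer → the warehouse floor.  (the loading dock: 1O 1M; the warehouse floor: 5O 4M)
16. 1 officer ← the loading dock.  (the loading dock: 2O 1M; the warehouse floor: 4O 4M)
17. 1 officer and 1 mutineer → the warehouse floor.  (the loading dock: 1O 0M; the warehouse floor: 5O 5M)
18. 1 mutineer ← the loading dock.  (the loading dock: 1O 1M; the warehouse floor: 5O 4M)
19. 1 officer and 1 mutineer → the warehouse floor.  (the loading dock: 0O 0M; the warehouse floor: 6O 5M)

No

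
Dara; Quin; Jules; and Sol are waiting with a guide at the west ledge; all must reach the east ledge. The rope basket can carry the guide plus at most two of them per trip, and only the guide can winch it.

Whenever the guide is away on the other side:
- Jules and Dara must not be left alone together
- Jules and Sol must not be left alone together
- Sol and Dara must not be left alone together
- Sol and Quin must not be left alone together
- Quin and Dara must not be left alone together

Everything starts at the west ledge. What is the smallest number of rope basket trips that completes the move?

5

Counting alone: the guide can take at most 2 across per trip to the east ledge, so moving all 4 needs at least 2 loaded trips out, with a return between consecutive ones — at least 3 crossings.
The safety rule pushes this higher. Following every safe sequence of crossings, the most of the 4 that can be at the east ledge as the rope basket arrives there on crossing 3 is 3 — never all 4.
So no plan with fewer than 5 crossings exists, and this one achieves 5:
1. Guide goes to the east ledge with Dara and Sol.
2. Guide goes back to the west ledge with Dara.
3. Guide goes to the east ledge with Jules and Quin.
4. Guide goes back to the west ledge with Sol.
5. Guide goes to the east ledge with Dara and Sol.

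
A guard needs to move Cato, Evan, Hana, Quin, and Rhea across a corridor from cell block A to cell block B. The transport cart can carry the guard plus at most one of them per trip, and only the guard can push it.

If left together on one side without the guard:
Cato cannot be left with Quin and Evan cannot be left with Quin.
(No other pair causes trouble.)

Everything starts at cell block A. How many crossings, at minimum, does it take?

Counting alone: the guard can take at most 1 across per trip to cell block B, so moving all 5 needs at least 5 loaded trips out, with a return between consecutive ones — at least 9 crossings.
The safety rule pushes this higher. Following every safe sequence of crossings, the most of the 5 that can be at cell block B as the transport cart arrives there on crossing 9 is 4 — never all 5.
So no plan with fewer than 11 crossings exists, and this one achieves 11:
1. Guard goes to cell block B with Quin.  [cell block A: Cato, Evan, Hana, Rhea | cell block B: Quin]
2. Guard goes back to cell block A alone.  [cell block A: Cato, Evan, Hana, Rhea | cell block B: Quin]
3. Guard goes to cell block B with Cato.  [cell block A: Evan, Hana, Rhea | cell block B: Cato, Quin]
4. Guard goes back to cell block A with Quin.  [cell block A: Evan, Hana, Quin, Rhea | cell block B: Cato]
5. Guard goes to cell block B with Evan.  [cell block A: Hana, Quin, Rhea | cell block B: Cato, Evan]
6. Guard goes back to cell block A alone.  [cell block A: Hana, Quin, Rhea | cell block B: Cato, Evan]
7. Guard goes to cell block B with Hana.  [cell block A: Quin, Rhea | cell block B: Cato, Evan, Hana]
8. Guard goes back to cell block A alone.  [cell block A: Quin, Rhea | cell block B: Cato, Evan, Hana]
9. Guard goes to cell block B with Rhea.  [cell block A: Quin | cell block B: Cato, Evan, Hana, Rhea]
10. Guard goes back to cell block A alone.  [cell block A: Quin | cell block B: Cato, Evan, Hana, Rhea]
11. Guard goes to cell block B with Quin.  [cell block A: — | cell block B: Cato, Evan, Hana, Quin, Rhea]

11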